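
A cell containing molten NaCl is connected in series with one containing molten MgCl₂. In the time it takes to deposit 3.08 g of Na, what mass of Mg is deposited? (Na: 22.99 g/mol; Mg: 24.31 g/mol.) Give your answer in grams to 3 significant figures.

n(Na) = 3.08 / 22.99 = 0.1340 mol
Na⁺ + e⁻ → Na, so n(e⁻) = 0.1340 mol
Same current for the same time ⇒ same n(e⁻) = 0.1340 mol in both cells.
Mg²⁺ + 2e⁻ → Mg, so n(Mg) = 0.1340 / 2 = 0.06700 mol
m(Mg) = 0.06700 × 24.31 = 1.63 g

1.63 g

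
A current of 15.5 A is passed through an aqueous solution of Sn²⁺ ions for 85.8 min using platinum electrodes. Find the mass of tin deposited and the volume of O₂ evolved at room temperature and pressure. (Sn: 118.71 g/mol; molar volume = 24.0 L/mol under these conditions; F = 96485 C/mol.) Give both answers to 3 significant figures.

Q = 15.5 × 5148 = 79790 C; n(e⁻) = 79790 / 96485 = 0.8270 mol
Cathode: Sn²⁺ + 2e⁻ → Sn → n(Sn) = 0.8270/2 = 0.4135 mol → 49.1 g
Anode: 2H₂O → O₂ + 4H⁺ + 4e⁻ → n(O₂) = 0.8270/4 = 0.2068 mol → 4.96 L

49.1 g Sn; 4.96 L O₂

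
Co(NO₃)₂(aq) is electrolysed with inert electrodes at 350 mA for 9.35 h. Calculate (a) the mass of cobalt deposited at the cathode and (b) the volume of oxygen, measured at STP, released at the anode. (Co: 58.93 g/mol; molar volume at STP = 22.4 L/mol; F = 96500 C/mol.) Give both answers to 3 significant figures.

3.60 g Co; 0.684 L O₂

Q = 0.350 × 33660 = 11780 C; n(e⁻) = 11780 / 96500 = 0.1221 mol
Cathode: Co²⁺ + 2e⁻ → Co → n(Co) = 0.1221/2 = 0.06105 mol → 3.60 g
Anode: 2H₂O → O₂ + 4H⁺ + 4e⁻ → n(O₂) = 0.1221/4 = 0.03053 mol → 0.684 L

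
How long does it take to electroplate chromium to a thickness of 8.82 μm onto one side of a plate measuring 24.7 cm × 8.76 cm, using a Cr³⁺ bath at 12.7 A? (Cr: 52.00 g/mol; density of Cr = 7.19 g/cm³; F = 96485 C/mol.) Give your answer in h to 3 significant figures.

Plated area = 24.7 × 8.76 = 216.4 cm²
Volume = 216.4 × 8.82×10⁻⁴ cm = 0.1909 cm³
m(Cr) = 0.1909 × 7.19 = 1.373 g
n(Cr) = 1.373 / 52.00 = 0.02640 mol; n(e⁻) = 3 × 0.02640 = 0.07920 mol
Q = 0.07920 × 96485 = 7642 C
t = 7642 / 12.7 = 601.7 s = 0.167 h

0.167 h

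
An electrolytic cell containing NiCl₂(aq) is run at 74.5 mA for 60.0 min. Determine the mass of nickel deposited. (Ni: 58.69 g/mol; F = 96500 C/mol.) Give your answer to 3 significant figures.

0.0816 g

Q = It = 0.0745 × 3600 = 268.2 C
Moles of electrons = 268.2 / 96500 = 0.002779 mol
Ni²⁺ + 2e⁻ → Ni, so n(Ni) = 0.002779 / 2 = 0.001390 mol
m = 0.001390 × 58.69 = 0.0816 g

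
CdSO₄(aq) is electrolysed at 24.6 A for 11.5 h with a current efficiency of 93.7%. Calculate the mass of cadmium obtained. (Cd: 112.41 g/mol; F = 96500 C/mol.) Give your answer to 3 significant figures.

Q = 24.6 × 41400 = 1.018×10^6 C
n(e⁻) = 1.018×10^6 / 96500 = 10.55 mol
Cd²⁺ + 2e⁻ → Cd, so theoretical m(Cd) = 5.275 × 112.41 = 593.0 g
Actual mass = 93.7% × 593.0 = 556 g

556 g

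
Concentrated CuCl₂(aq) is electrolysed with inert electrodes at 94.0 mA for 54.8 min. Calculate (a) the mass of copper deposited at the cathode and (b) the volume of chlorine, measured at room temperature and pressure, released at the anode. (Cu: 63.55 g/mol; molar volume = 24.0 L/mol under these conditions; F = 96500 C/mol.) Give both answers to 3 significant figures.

0.102 g Cu; 0.0384 L Cl₂

Q = 0.0940 × 3288 = 309.1 C; n(e⁻) = 309.1 / 96500 = 0.003203 mol
Cathode: Cu²⁺ + 2e⁻ → Cu → n(Cu) = 0.003203/2 = 0.001602 mol → 0.102 g
Anode: 2Cl⁻ → Cl₂ + 2e⁻ → n(Cl₂) = 0.003203/2 = 0.001602 mol → 0.0384 L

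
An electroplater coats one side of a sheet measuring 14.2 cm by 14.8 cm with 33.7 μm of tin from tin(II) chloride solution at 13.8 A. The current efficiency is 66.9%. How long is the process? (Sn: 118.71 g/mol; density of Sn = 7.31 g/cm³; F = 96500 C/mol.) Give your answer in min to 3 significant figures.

Plated area = 14.2 × 14.8 = 210.2 cm²
Volume = 210.2 × 33.7×10⁻⁴ cm = 0.7084 cm³
m(Sn) = 0.7084 × 7.31 = 5.178 g
n(Sn) = 5.178 / 118.71 = 0.04362 mol; n(e⁻) = 2 × 0.04362 = 0.08724 mol
Q = 0.08724 × 96500 / 0.669 = 12580 C
t = 12580 / 13.8 = 911.6 s = 15.2 min

15.2 min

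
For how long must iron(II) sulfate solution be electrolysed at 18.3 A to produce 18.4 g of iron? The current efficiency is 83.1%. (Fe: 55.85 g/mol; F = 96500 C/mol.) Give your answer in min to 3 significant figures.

n(Fe) = 18.4 / 55.85 = 0.3295 mol
Fe²⁺ + 2e⁻ → Fe, so n(e⁻) = 2 × 0.3295 = 0.6590 mol
Q = 0.6590 × 96500 / 0.831 = 76530 C
t = Q / I = 76530 / 18.3 = 4182 s = 69.7 min

69.7 min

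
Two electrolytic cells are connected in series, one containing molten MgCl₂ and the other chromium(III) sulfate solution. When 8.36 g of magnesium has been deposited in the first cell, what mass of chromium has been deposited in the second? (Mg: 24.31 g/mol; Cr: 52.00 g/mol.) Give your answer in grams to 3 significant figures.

n(Mg) = 8.36 / 24.31 = 0.3439 mol
Mg²⁺ + 2e⁻ → Mg, so n(e⁻) = 2 × 0.3439 = 0.6878 mol
In series, the same 0.6878 mol of electrons flows through the second cell.
Cr³⁺ + 3e⁻ → Cr, so n(Cr) = 0.6878 / 3 = 0.2293 mol
m(Cr) = 0.2293 × 52.00 = 11.9 g

11.9 g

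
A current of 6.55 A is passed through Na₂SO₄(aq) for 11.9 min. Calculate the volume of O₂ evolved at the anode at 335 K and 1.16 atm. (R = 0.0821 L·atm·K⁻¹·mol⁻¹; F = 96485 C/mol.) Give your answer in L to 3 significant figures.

0.287 L

Q = 6.55 A × 714 s = 4677 C
n(e⁻) = Q/F = 4677/96485 = 0.04847 mol
2H₂O → O₂ + 4H⁺ + 4e⁻, so n(O₂) = 0.04847 / 4 = 0.01212 mol
V = nRT/P = 0.01212 × 0.0821 × 335 / 1.16 = 0.2874 L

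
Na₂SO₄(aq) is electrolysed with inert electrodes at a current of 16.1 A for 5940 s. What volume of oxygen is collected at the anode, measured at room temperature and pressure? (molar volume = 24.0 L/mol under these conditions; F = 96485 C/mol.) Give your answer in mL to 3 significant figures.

Charge passed = 16.1 × 5940 = 95630 C
n(e⁻) = Q/F = 95630/96485 = 0.9911 mol
2H₂O → O₂ + 4H⁺ + 4e⁻, so n(O₂) = 0.9911 / 4 = 0.2478 mol
V = 0.2478 × 24.0 = 5.947 L
= 5950 mL

5950 mL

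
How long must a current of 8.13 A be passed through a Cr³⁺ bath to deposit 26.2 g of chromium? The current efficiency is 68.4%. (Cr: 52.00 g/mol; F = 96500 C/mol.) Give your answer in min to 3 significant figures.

n(Cr) = 26.2 / 52.00 = 0.5038 mol
Cr³⁺ + 3e⁻ → Cr, so n(e⁻) = 3 × 0.5038 = 1.511 mol
Q = 1.511 × 96500 / 0.684 = 2.132×10^5 C
t = Q / I = 2.132×10^5 / 8.13 = 26220 s = 437 min

437 min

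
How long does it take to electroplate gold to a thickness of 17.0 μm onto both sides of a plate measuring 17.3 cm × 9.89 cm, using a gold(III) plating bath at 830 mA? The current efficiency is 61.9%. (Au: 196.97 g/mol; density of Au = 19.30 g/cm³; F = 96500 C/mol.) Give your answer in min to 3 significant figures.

535 min

Plated area = 2 × 17.3 × 9.89 = 342.2 cm²
Volume = 342.2 × 17.0×10⁻⁴ cm = 0.5817 cm³
m(Au) = 0.5817 × 19.30 = 11.23 g
n(Au) = 11.23 / 196.97 = 0.05701 mol; n(e⁻) = 3 × 0.05701 = 0.1710 mol
Q = 0.1710 × 96500 / 0.619 = 26660 C
t = 26660 / 0.830 = 32120 s = 535 min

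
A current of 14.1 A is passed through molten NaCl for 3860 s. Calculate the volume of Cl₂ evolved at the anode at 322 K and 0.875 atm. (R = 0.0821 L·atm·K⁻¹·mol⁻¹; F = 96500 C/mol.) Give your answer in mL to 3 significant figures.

8520 mL

Q = 14.1 A × 3860 s = 54430 C
n(e⁻) = 54430 / 96500 = 0.5640 mol
2Cl⁻ → Cl₂ + 2e⁻, so n(Cl₂) = 0.5640 / 2 = 0.2820 mol
V = nRT/P = 0.2820 × 0.0821 × 322 / 0.875 = 8.520 L
= 8520 mL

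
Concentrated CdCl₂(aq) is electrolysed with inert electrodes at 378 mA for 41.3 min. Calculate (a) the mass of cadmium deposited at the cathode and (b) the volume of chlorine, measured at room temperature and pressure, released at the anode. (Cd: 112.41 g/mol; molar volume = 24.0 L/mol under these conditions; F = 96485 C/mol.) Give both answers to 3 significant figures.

0.546 g Cd; 0.116 L Cl₂

Q = 0.378 × 2478 = 936.7 C; n(e⁻) = 936.7 / 96485 = 0.009708 mol
Cathode: Cd²⁺ + 2e⁻ → Cd → n(Cd) = 0.009708/2 = 0.004854 mol → 0.546 g
Anode: 2Cl⁻ → Cl₂ + 2e⁻ → n(Cl₂) = 0.009708/2 = 0.004854 mol → 0.116 L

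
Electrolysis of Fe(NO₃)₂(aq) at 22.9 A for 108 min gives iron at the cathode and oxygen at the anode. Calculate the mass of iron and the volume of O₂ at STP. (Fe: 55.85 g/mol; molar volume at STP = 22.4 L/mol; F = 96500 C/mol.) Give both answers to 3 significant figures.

Q = 22.9 × 6480 = 1.484×10^5 C; n(e⁻) = 1.484×10^5 / 96500 = 1.538 mol
Cathode: Fe²⁺ + 2e⁻ → Fe → n(Fe) = 1.538/2 = 0.7690 mol → 42.9 g
Anode: 2H₂O → O₂ + 4H⁺ + 4e⁻ → n(O₂) = 1.538/4 = 0.3845 mol → 8.61 L

42.9 g Fe; 8.61 L O₂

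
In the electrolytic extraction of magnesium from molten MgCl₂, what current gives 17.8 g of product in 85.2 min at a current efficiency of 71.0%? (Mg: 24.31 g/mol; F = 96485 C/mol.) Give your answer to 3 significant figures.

n(Mg) = 17.8 / 24.31 = 0.7322 mol
Mg²⁺ + 2e⁻ → Mg, so n(e⁻) = 2 × 0.7322 = 1.464 mol
Q = 1.464 × 96485 / 0.710 = 1.989×10^5 C
I = Q / t = 1.989×10^5 / 5112 s = 38.9 A

38.9 A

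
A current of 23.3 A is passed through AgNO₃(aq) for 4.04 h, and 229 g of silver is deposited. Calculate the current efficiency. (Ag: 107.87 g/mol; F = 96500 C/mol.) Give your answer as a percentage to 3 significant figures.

60.5%

Q = 23.3 × 14544 = 3.389×10^5 C
n(e⁻) = 3.389×10^5 / 96500 = 3.512 mol
Ag⁺ + e⁻ → Ag, so theoretical n(Ag) = 3.512 mol → 378.8 g
Efficiency = 229 / 378.8 = 0.6045 = 60.5%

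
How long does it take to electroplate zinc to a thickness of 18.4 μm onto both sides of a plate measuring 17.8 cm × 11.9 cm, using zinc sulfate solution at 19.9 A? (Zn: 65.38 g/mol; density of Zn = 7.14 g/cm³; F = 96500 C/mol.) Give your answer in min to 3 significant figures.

Plated area = 2 × 17.8 × 11.9 = 423.6 cm²
Volume = 423.6 × 18.4×10⁻⁴ cm = 0.7794 cm³
m(Zn) = 0.7794 × 7.14 = 5.565 g
n(Zn) = 5.565 / 65.38 = 0.08512 mol; n(e⁻) = 2 × 0.08512 = 0.1702 mol
Q = 0.1702 × 96500 = 16420 C
t = 16420 / 19.9 = 825.1 s = 13.8 min

13.8 min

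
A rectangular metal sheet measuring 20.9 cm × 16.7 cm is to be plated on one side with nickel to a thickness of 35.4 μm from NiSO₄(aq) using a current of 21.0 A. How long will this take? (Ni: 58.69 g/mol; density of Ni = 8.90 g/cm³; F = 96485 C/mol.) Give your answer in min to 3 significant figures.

Plated area = 20.9 × 16.7 = 349.0 cm²
Volume = 349.0 × 35.4×10⁻⁴ cm = 1.235 cm³
m(Ni) = 1.235 × 8.90 = 10.99 g
n(Ni) = 10.99 / 58.69 = 0.1873 mol; n(e⁻) = 2 × 0.1873 = 0.3746 mol
Q = 0.3746 × 96485 = 36140 C
t = 36140 / 21.0 = 1721 s = 28.7 min

28.7 min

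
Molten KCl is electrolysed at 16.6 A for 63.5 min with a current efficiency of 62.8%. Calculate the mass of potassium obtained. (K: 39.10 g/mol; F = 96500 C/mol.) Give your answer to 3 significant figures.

16.1 g

Q = 16.6 × 3810 = 63250 C
n(e⁻) = 63250 / 96500 = 0.6554 mol
K⁺ + e⁻ → K, so theoretical m(K) = 0.6554 × 39.10 = 25.63 g
Actual mass = 62.8% × 25.63 = 16.1 g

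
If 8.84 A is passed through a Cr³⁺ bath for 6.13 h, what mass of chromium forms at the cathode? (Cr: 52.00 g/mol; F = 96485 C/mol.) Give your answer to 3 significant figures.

35.0 g

Q = 8.84 A × 22068 s = 1.951×10^5 C
n(e⁻) = 1.951×10^5 / 96485 = 2.022 mol
Cr³⁺ + 3e⁻ → Cr, so n(Cr) = 2.022 / 3 = 0.6740 mol
m = 0.6740 × 52.00 = 35.0 g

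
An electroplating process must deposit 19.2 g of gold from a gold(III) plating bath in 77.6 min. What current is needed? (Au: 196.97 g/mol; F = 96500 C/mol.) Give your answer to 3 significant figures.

6.06 A

n(Au) = 19.2 / 196.97 = 0.09748 mol
Au³⁺ + 3e⁻ → Au, so n(e⁻) = 3 × 0.09748 = 0.2924 mol
Q = 0.2924 × 96500 = 28220 C
I = Q / t = 28220 / 4656 s = 6.06 A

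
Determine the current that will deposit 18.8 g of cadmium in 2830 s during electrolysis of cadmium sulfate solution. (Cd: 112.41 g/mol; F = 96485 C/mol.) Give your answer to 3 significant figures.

n(Cd) = 18.8 / 112.41 = 0.1672 mol
Cd²⁺ + 2e⁻ → Cd, so n(e⁻) = 2 × 0.1672 = 0.3344 mol
Q = 0.3344 × 96485 = 32260 C
I = Q / t = 32260 / 2830 s = 11.4 A

11.4 A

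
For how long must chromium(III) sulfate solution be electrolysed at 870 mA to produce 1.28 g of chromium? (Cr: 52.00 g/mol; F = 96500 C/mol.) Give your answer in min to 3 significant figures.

n(Cr) = 1.28 / 52.00 = 0.02462 mol
Cr³⁺ + 3e⁻ → Cr, so n(e⁻) = 3 × 0.02462 = 0.07386 mol
Q = 0.07386 × 96500 = 7127 C
t = Q / I = 7127 / 0.870 = 8192 s = 137 min

137 min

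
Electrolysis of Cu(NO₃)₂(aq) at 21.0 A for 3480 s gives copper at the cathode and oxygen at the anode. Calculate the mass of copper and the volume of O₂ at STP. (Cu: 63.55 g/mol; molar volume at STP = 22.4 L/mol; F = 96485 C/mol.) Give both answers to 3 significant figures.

Q = 21.0 × 3480 = 73080 C; n(e⁻) = 73080 / 96485 = 0.7574 mol
Cathode: Cu²⁺ + 2e⁻ → Cu → n(Cu) = 0.7574/2 = 0.3787 mol → 24.1 g
Anode: 2H₂O → O₂ + 4H⁺ + 4e⁻ → n(O₂) = 0.7574/4 = 0.1894 mol → 4.24 L

24.1 g Cu; 4.24 L O₂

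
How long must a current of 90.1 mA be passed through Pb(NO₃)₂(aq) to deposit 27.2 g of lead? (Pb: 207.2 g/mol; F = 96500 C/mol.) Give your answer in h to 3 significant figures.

n(Pb) = 27.2 / 207.2 = 0.1313 mol
Pb²⁺ + 2e⁻ → Pb, so n(e⁻) = 2 × 0.1313 = 0.2626 mol
Q = 0.2626 × 96500 = 25340 C
t = Q / I = 25340 / 0.0901 = 2.812×10^5 s = 78.1 h

78.1 h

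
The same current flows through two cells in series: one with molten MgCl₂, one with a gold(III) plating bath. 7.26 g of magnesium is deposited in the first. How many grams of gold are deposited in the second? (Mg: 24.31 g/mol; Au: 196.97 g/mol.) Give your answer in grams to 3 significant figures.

39.2 g

n(Mg) = 7.26 / 24.31 = 0.2986 mol
Mg²⁺ + 2e⁻ → Mg, so n(e⁻) = 2 × 0.2986 = 0.5972 mol
The cells are in series, so the same charge (and hence the same n(e⁻) = 0.5972 mol) passes through both.
Au³⁺ + 3e⁻ → Au, so n(Au) = 0.5972 / 3 = 0.1991 mol
m(Au) = 0.1991 × 196.97 = 39.2 g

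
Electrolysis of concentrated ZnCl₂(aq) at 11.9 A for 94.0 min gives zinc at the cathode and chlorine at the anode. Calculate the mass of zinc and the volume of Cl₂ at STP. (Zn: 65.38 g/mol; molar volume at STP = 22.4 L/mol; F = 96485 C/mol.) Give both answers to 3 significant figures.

22.7 g Zn; 7.79 L Cl₂

Q = 11.9 × 5640 = 67120 C; n(e⁻) = 67120 / 96485 = 0.6957 mol
Cathode: Zn²⁺ + 2e⁻ → Zn → n(Zn) = 0.6957/2 = 0.3479 mol → 22.7 g
Anode: 2Cl⁻ → Cl₂ + 2e⁻ → n(Cl₂) = 0.6957/2 = 0.3479 mol → 7.79 L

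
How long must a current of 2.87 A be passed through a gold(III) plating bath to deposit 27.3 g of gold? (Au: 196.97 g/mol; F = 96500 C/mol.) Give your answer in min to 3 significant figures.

n(Au) = 27.3 / 196.97 = 0.1386 mol
Au³⁺ + 3e⁻ → Au, so n(e⁻) = 3 × 0.1386 = 0.4158 mol
Q = 0.4158 × 96500 = 40120 C
t = Q / I = 40120 / 2.87 = 13980 s = 233 min

233 min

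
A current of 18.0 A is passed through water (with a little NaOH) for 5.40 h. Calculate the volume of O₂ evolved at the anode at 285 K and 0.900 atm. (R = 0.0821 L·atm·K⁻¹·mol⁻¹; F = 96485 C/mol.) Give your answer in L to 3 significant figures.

23.6 L

Q = 18.0 A × 19440 s = 3.499×10^5 C
n(e⁻) = Q/F = 3.499×10^5/96485 = 3.626 mol
2H₂O → O₂ + 4H⁺ + 4e⁻, so n(O₂) = 3.626 / 4 = 0.9065 mol
V = nRT/P = 0.9065 × 0.0821 × 285 / 0.900 = 23.57 L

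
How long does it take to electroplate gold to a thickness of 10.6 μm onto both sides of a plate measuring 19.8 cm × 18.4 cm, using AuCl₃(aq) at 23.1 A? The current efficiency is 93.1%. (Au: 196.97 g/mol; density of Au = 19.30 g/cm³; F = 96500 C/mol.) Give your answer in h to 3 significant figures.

Plated area = 2 × 19.8 × 18.4 = 728.6 cm²
Volume = 728.6 × 10.6×10⁻⁴ cm = 0.7723 cm³
m(Au) = 0.7723 × 19.30 = 14.91 g
n(Au) = 14.91 / 196.97 = 0.07570 mol; n(e⁻) = 3 × 0.07570 = 0.2271 mol
Q = 0.2271 × 96500 / 0.931 = 23540 C
t = 23540 / 23.1 = 1019 s = 0.283 h

0.283 h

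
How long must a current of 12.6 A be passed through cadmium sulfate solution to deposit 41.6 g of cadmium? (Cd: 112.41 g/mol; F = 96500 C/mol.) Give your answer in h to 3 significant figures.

1.57 h

n(Cd) = 41.6 / 112.41 = 0.3701 mol
Cd²⁺ + 2e⁻ → Cd, so n(e⁻) = 2 × 0.3701 = 0.7402 mol
Q = 0.7402 × 96500 = 71430 C
t = Q / I = 71430 / 12.6 = 5669 s = 1.57 h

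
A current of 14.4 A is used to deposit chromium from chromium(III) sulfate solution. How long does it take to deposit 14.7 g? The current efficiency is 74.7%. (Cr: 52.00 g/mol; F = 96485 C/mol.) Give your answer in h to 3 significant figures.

2.11 h

n(Cr) = 14.7 / 52.00 = 0.2827 mol
Cr³⁺ + 3e⁻ → Cr, so n(e⁻) = 3 × 0.2827 = 0.8481 mol
Q = 0.8481 × 96485 / 0.747 = 1.095×10^5 C
t = Q / I = 1.095×10^5 / 14.4 = 7604 s = 2.11 h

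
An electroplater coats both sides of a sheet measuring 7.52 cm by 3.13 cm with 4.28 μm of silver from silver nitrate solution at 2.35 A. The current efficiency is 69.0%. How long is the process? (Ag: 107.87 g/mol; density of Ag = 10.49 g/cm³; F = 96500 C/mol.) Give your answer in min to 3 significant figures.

Plated area = 2 × 7.52 × 3.13 = 47.08 cm²
Volume = 47.08 × 4.28×10⁻⁴ cm = 0.02015 cm³
m(Ag) = 0.02015 × 10.49 = 0.2114 g
n(Ag) = 0.2114 / 107.87 = 0.001960 mol; n(e⁻) = 0.001960 mol
Q = 0.001960 × 96500 / 0.690 = 274.1 C
t = 274.1 / 2.35 = 116.6 s = 1.94 min

1.94 min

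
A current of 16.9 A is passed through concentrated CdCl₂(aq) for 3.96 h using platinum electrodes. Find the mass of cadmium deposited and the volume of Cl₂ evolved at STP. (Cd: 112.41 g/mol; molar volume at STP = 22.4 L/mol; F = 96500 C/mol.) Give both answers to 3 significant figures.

140 g Cd; 28.0 L Cl₂

Q = 16.9 × 14256 = 2.409×10^5 C; n(e⁻) = 2.409×10^5 / 96500 = 2.496 mol
Cathode: Cd²⁺ + 2e⁻ → Cd → n(Cd) = 2.496/2 = 1.248 mol → 140 g
Anode: 2Cl⁻ → Cl₂ + 2e⁻ → n(Cl₂) = 2.496/2 = 1.248 mol → 28.0 L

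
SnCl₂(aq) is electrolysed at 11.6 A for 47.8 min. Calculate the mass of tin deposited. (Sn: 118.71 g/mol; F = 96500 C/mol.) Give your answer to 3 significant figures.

Q = It = 11.6 × 2868 = 33270 C
Moles of electrons = 33270 / 96500 = 0.3448 mol
Sn²⁺ + 2e⁻ → Sn, so n(Sn) = 0.3448 / 2 = 0.1724 mol
m = 0.1724 × 118.71 = 20.5 g

20.5 g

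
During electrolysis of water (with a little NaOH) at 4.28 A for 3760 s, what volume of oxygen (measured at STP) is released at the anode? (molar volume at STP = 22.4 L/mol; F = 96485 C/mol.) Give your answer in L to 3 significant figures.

0.934 L

Charge passed = 4.28 × 3760 = 16090 C
n(e⁻) = 16090 / 96485 = 0.1668 mol
2H₂O → O₂ + 4H⁺ + 4e⁻, so n(O₂) = 0.1668 / 4 = 0.04170 mol
V = 0.04170 × 22.4 = 0.9341 L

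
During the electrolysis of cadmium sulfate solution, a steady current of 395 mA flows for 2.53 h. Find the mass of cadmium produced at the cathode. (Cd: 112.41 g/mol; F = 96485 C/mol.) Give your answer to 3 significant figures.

2.10 g

Q = 0.395 A × 9108 s = 3598 C
n(e⁻) = 3598 / 96485 = 0.03729 mol
Cd²⁺ + 2e⁻ → Cd, so n(Cd) = 0.03729 / 2 = 0.01865 mol
m = 0.01865 × 112.41 = 2.10 g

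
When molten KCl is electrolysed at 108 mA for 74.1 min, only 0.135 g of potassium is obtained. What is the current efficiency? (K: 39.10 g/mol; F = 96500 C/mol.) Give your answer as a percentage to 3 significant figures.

69.4%

Q = 0.108 × 4446 = 480.2 C
n(e⁻) = 480.2 / 96500 = 0.004976 mol
K⁺ + e⁻ → K, so theoretical n(K) = 0.004976 mol → 0.1946 g
Efficiency = 0.135 / 0.1946 = 0.6937 = 69.4%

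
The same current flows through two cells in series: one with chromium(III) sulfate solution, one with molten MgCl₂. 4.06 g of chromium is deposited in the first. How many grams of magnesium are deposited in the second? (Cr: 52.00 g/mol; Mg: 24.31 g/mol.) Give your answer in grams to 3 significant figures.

n(Cr) = 4.06 / 52.00 = 0.07808 mol
Cr³⁺ + 3e⁻ → Cr, so n(e⁻) = 3 × 0.07808 = 0.2342 mol
In series, the same 0.2342 mol of electrons flows through the second cell.
Mg²⁺ + 2e⁻ → Mg, so n(Mg) = 0.2342 / 2 = 0.1171 mol
m(Mg) = 0.1171 × 24.31 = 2.85 g

2.85 g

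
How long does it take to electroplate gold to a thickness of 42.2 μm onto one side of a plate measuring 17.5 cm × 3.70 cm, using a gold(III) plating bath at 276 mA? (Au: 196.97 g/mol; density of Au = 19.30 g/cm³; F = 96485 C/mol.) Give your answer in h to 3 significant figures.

7.80 h

Plated area = 17.5 × 3.70 = 64.75 cm²
Volume = 64.75 × 42.2×10⁻⁴ cm = 0.2732 cm³
m(Au) = 0.2732 × 19.30 = 5.273 g
n(Au) = 5.273 / 196.97 = 0.02677 mol; n(e⁻) = 3 × 0.02677 = 0.08031 mol
Q = 0.08031 × 96485 = 7749 C
t = 7749 / 0.276 = 28080 s = 7.80 h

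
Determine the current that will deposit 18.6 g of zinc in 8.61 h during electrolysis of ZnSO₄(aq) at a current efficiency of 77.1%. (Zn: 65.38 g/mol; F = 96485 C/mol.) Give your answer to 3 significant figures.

n(Zn) = 18.6 / 65.38 = 0.2845 mol
Zn²⁺ + 2e⁻ → Zn, so n(e⁻) = 2 × 0.2845 = 0.5690 mol
Q = 0.5690 × 96485 / 0.771 = 71210 C
I = Q / t = 71210 / 30996 s = 2.30 A

2.30 A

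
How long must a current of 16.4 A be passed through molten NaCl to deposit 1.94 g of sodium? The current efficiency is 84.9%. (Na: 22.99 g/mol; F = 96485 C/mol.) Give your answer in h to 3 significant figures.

0.162 h

n(Na) = 1.94 / 22.99 = 0.08438 mol
Na⁺ + e⁻ → Na, so n(e⁻) = 0.08438 mol
Q = 0.08438 × 96485 / 0.849 = 9589 C
t = Q / I = 9589 / 16.4 = 584.7 s = 0.162 h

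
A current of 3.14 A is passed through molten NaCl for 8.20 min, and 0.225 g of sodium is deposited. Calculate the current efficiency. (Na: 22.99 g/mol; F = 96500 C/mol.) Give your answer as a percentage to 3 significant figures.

61.1%

Q = 3.14 × 492 = 1545 C
n(e⁻) = 1545 / 96500 = 0.01601 mol
Na⁺ + e⁻ → Na, so theoretical n(Na) = 0.01601 mol → 0.3681 g
Efficiency = 0.225 / 0.3681 = 0.6112 = 61.1%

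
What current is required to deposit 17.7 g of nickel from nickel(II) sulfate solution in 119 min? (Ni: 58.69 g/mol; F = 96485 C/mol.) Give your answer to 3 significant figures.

n(Ni) = 17.7 / 58.69 = 0.3016 mol
Ni²⁺ + 2e⁻ → Ni, so n(e⁻) = 2 × 0.3016 = 0.6032 mol
Q = 0.6032 × 96485 = 58200 C
I = Q / t = 58200 / 7140 s = 8.15 A

8.15 A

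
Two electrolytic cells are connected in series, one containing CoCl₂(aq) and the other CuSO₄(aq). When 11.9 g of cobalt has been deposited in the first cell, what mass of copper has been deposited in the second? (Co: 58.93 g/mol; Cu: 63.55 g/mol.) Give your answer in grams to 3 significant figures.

12.8 g

n(Co) = 11.9 / 58.93 = 0.2019 mol
Co²⁺ + 2e⁻ → Co, so n(e⁻) = 2 × 0.2019 = 0.4038 mol
Since the cells are in series, n(e⁻) in the Cu cell is also 0.4038 mol.
Cu²⁺ + 2e⁻ → Cu, so n(Cu) = 0.4038 / 2 = 0.2019 mol
m(Cu) = 0.2019 × 63.55 = 12.8 g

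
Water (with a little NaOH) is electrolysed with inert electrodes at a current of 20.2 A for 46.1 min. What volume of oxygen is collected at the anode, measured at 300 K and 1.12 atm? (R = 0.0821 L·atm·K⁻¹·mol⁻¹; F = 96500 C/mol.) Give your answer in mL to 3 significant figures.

3180 mL

Q = 20.2 A × 2766 s = 55870 C
n(e⁻) = 55870 / 96500 = 0.5790 mol
2H₂O → O₂ + 4H⁺ + 4e⁻, so n(O₂) = 0.5790 / 4 = 0.1448 mol
V = nRT/P = 0.1448 × 0.0821 × 300 / 1.12 = 3.184 L
= 3180 mL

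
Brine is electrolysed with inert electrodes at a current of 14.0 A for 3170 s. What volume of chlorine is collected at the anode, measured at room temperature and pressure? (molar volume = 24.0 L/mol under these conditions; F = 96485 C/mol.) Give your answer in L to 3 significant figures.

5.52 L

Charge passed = 14.0 × 3170 = 44380 C
Moles of electrons = 44380 / 96485 = 0.4600 mol
2Cl⁻ → Cl₂ + 2e⁻, so n(Cl₂) = 0.4600 / 2 = 0.2300 mol
V = 0.2300 × 24.0 = 5.520 L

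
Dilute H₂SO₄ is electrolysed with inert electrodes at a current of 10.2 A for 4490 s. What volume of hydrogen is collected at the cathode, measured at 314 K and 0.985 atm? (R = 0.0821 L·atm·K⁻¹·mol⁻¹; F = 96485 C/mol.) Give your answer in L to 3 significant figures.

6.21 L

Charge passed = 10.2 × 4490 = 45800 C
n(e⁻) = 45800 / 96485 = 0.4747 mol
2H⁺ + 2e⁻ → H₂, so n(H₂) = 0.4747 / 2 = 0.2374 mol
V = nRT/P = 0.2374 × 0.0821 × 314 / 0.985 = 6.213 L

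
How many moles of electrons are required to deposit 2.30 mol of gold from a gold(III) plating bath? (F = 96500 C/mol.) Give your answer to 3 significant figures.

Au³⁺ + 3e⁻ → Au, so n(e⁻) = 3 × 2.30 = 6.900 mol

6.90 mol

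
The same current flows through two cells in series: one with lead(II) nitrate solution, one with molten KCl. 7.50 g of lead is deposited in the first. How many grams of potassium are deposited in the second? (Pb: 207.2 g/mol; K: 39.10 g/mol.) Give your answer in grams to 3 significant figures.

n(Pb) = 7.50 / 207.2 = 0.03620 mol
Pb²⁺ + 2e⁻ → Pb, so n(e⁻) = 2 × 0.03620 = 0.07240 mol
Same current for the same time ⇒ same n(e⁻) = 0.07240 mol in both cells.
K⁺ + e⁻ → K, so n(K) = 0.07240 mol
m(K) = 0.07240 × 39.10 = 2.83 g

2.83 g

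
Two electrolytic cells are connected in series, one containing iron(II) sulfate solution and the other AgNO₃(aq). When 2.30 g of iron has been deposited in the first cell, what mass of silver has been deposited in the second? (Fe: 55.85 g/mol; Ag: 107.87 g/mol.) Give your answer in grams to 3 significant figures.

n(Fe) = 2.30 / 55.85 = 0.04118 mol
Fe²⁺ + 2e⁻ → Fe, so n(e⁻) = 2 × 0.04118 = 0.08236 mol
Since the cells are in series, n(e⁻) in the Ag cell is also 0.08236 mol.
Ag⁺ + e⁻ → Ag, so n(Ag) = 0.08236 mol
m(Ag) = 0.08236 × 107.87 = 8.88 g

8.88 g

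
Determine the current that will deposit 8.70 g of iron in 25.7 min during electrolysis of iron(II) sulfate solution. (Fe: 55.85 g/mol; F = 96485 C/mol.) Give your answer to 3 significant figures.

19.5 A

n(Fe) = 8.70 / 55.85 = 0.1558 mol
Fe²⁺ + 2e⁻ → Fe, so n(e⁻) = 2 × 0.1558 = 0.3116 mol
Q = 0.3116 × 96485 = 30060 C
I = Q / t = 30060 / 1542 s = 19.5 A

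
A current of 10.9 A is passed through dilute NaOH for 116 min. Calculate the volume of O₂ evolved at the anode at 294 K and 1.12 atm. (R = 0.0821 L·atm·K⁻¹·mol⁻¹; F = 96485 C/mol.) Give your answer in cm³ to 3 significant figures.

4240 cm³

Q = It = 10.9 × 6960 = 75860 C
n(e⁻) = Q/F = 75860/96485 = 0.7862 mol
2H₂O → O₂ + 4H⁺ + 4e⁻, so n(O₂) = 0.7862 / 4 = 0.1966 mol
V = nRT/P = 0.1966 × 0.0821 × 294 / 1.12 = 4.237 L
= 4240 cm³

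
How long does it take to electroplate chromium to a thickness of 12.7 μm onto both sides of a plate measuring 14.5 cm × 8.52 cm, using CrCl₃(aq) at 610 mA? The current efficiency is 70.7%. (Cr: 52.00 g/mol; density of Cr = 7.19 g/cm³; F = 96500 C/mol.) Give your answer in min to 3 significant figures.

485 min

Plated area = 2 × 14.5 × 8.52 = 247.1 cm²
Volume = 247.1 × 12.7×10⁻⁴ cm = 0.3138 cm³
m(Cr) = 0.3138 × 7.19 = 2.256 g
n(Cr) = 2.256 / 52.00 = 0.04338 mol; n(e⁻) = 3 × 0.04338 = 0.1301 mol
Q = 0.1301 × 96500 / 0.707 = 17760 C
t = 17760 / 0.610 = 29110 s = 485 min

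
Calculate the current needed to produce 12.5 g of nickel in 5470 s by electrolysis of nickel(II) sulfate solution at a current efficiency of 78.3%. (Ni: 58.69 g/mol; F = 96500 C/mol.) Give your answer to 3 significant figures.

n(Ni) = 12.5 / 58.69 = 0.2130 mol
Ni²⁺ + 2e⁻ → Ni, so n(e⁻) = 2 × 0.2130 = 0.4260 mol
Q = 0.4260 × 96500 / 0.783 = 52500 C
I = Q / t = 52500 / 5470 s = 9.60 A

9.60 A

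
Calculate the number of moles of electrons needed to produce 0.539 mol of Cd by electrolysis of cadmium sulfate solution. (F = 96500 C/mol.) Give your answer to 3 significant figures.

1.08 mol

Cd²⁺ + 2e⁻ → Cd, so n(e⁻) = 2 × 0.539 = 1.078 mol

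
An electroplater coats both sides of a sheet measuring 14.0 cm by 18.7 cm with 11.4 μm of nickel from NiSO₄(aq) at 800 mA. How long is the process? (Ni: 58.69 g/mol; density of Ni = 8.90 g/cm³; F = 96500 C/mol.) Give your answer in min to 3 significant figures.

364 min

Plated area = 2 × 14.0 × 18.7 = 523.6 cm²
Volume = 523.6 × 11.4×10⁻⁴ cm = 0.5969 cm³
m(Ni) = 0.5969 × 8.90 = 5.312 g
n(Ni) = 5.312 / 58.69 = 0.09051 mol; n(e⁻) = 2 × 0.09051 = 0.1810 mol
Q = 0.1810 × 96500 = 17470 C
t = 17470 / 0.800 = 21840 s = 364 min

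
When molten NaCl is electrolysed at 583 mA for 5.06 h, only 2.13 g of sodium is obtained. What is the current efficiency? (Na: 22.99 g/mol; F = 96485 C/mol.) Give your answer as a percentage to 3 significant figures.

Q = 0.583 × 18216 = 10620 C
n(e⁻) = 10620 / 96485 = 0.1101 mol
Na⁺ + e⁻ → Na, so theoretical n(Na) = 0.1101 mol → 2.531 g
Efficiency = 2.13 / 2.531 = 0.8416 = 84.2%

84.2%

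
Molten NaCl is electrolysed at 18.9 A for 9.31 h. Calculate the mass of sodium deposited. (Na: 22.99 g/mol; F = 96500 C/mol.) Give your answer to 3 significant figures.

Q = 18.9 A × 33516 s = 6.335×10^5 C
n(e⁻) = Q/F = 6.335×10^5/96500 = 6.565 mol
Na⁺ + e⁻ → Na, so n(Na) = 6.565 mol
m = 6.565 × 22.99 = 151 g

151 g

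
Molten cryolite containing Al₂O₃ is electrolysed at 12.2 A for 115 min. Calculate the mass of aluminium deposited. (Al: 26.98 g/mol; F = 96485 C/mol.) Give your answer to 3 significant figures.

7.85 g

Q = It = 12.2 × 6900 = 84180 C
n(e⁻) = 84180 / 96485 = 0.8725 mol
Al³⁺ + 3e⁻ → Al, so n(Al) = 0.8725 / 3 = 0.2908 mol
m = 0.2908 × 26.98 = 7.85 g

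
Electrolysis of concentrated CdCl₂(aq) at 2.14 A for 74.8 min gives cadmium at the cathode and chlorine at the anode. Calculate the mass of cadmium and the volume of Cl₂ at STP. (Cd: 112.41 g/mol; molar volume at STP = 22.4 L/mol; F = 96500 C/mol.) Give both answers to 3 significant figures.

Q = 2.14 × 4488 = 9604 C; n(e⁻) = 9604 / 96500 = 0.09952 mol
Cathode: Cd²⁺ + 2e⁻ → Cd → n(Cd) = 0.09952/2 = 0.04976 mol → 5.59 g
Anode: 2Cl⁻ → Cl₂ + 2e⁻ → n(Cl₂) = 0.09952/2 = 0.04976 mol → 1.11 L

5.59 g Cd; 1.11 L Cl₂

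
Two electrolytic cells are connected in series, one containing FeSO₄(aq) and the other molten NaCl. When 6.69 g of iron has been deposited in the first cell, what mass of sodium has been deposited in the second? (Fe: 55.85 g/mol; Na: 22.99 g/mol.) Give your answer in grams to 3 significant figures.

n(Fe) = 6.69 / 55.85 = 0.1198 mol
Fe²⁺ + 2e⁻ → Fe, so n(e⁻) = 2 × 0.1198 = 0.2396 mol
In series, the same 0.2396 mol of electrons flows through the second cell.
Na⁺ + e⁻ → Na, so n(Na) = 0.2396 mol
m(Na) = 0.2396 × 22.99 = 5.51 g

5.51 g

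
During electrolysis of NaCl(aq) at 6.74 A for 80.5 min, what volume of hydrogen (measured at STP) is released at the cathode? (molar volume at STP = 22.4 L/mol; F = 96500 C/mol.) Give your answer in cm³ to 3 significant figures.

3780 cm³

Q = It = 6.74 × 4830 = 32550 C
Moles of electrons = 32550 / 96500 = 0.3373 mol
2H⁺ + 2e⁻ → H₂, so n(H₂) = 0.3373 / 2 = 0.1687 mol
V = 0.1687 × 22.4 = 3.779 L
= 3780 cm³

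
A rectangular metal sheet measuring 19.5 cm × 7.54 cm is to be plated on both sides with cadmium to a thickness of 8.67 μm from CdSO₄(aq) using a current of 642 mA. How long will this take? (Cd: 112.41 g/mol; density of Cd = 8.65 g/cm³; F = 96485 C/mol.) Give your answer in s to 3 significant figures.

Plated area = 2 × 19.5 × 7.54 = 294.1 cm²
Volume = 294.1 × 8.67×10⁻⁴ cm = 0.2550 cm³
m(Cd) = 0.2550 × 8.65 = 2.206 g
n(Cd) = 2.206 / 112.41 = 0.01962 mol; n(e⁻) = 2 × 0.01962 = 0.03924 mol
Q = 0.03924 × 96485 = 3786 C
t = 3786 / 0.642 = 5897 s

5900 s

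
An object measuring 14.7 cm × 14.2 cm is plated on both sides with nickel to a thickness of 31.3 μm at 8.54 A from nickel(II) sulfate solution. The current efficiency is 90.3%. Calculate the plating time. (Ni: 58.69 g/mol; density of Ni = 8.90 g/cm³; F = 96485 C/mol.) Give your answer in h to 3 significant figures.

Plated area = 2 × 14.7 × 14.2 = 417.5 cm²
Volume = 417.5 × 31.3×10⁻⁴ cm = 1.307 cm³
m(Ni) = 1.307 × 8.90 = 11.63 g
n(Ni) = 11.63 / 58.69 = 0.1982 mol; n(e⁻) = 2 × 0.1982 = 0.3964 mol
Q = 0.3964 × 96485 / 0.903 = 42360 C
t = 42360 / 8.54 = 4960 s = 1.38 h

1.38 h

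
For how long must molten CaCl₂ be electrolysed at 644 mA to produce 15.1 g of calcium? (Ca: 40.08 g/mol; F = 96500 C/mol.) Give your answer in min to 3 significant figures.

n(Ca) = 15.1 / 40.08 = 0.3767 mol
Ca²⁺ + 2e⁻ → Ca, so n(e⁻) = 2 × 0.3767 = 0.7534 mol
Q = 0.7534 × 96500 = 72700 C
t = Q / I = 72700 / 0.644 = 1.129×10^5 s = 1880 min

1880 min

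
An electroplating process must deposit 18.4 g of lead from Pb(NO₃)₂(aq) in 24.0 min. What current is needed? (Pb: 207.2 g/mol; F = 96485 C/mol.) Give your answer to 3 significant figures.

n(Pb) = 18.4 / 207.2 = 0.08880 mol
Pb²⁺ + 2e⁻ → Pb, so n(e⁻) = 2 × 0.08880 = 0.1776 mol
Q = 0.1776 × 96485 = 17140 C
I = Q / t = 17140 / 1440 s = 11.9 A

11.9 A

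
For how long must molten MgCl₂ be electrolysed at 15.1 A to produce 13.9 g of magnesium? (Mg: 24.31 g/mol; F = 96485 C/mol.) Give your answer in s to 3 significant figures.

7310 s

n(Mg) = 13.9 / 24.31 = 0.5718 mol
Mg²⁺ + 2e⁻ → Mg, so n(e⁻) = 2 × 0.5718 = 1.144 mol
Q = 1.144 × 96485 = 1.104×10^5 C
t = Q / I = 1.104×10^5 / 15.1 = 7311 s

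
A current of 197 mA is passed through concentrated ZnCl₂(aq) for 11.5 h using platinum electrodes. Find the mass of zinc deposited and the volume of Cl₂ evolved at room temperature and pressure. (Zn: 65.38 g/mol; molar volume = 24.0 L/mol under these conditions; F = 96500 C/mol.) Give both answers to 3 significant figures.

2.76 g Zn; 1.01 L Cl₂

Q = 0.197 × 41400 = 8156 C; n(e⁻) = 8156 / 96500 = 0.08452 mol
Cathode: Zn²⁺ + 2e⁻ → Zn → n(Zn) = 0.08452/2 = 0.04226 mol → 2.76 g
Anode: 2Cl⁻ → Cl₂ + 2e⁻ → n(Cl₂) = 0.08452/2 = 0.04226 mol → 1.01 L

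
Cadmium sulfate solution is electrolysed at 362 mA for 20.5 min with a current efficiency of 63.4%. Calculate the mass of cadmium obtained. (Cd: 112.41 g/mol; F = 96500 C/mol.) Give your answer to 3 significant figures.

0.164 g

Q = 0.362 × 1230 = 445.3 C
n(e⁻) = 445.3 / 96500 = 0.004615 mol
Cd²⁺ + 2e⁻ → Cd, so theoretical m(Cd) = 0.002308 × 112.41 = 0.2594 g
Actual mass = 63.4% × 0.2594 = 0.164 g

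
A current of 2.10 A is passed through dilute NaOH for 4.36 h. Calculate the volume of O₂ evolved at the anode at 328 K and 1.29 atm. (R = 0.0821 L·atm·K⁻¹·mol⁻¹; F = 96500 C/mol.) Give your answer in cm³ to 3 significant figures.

Q = It = 2.10 × 15696 = 32960 C
n(e⁻) = Q/F = 32960/96500 = 0.3416 mol
2H₂O → O₂ + 4H⁺ + 4e⁻, so n(O₂) = 0.3416 / 4 = 0.08540 mol
V = nRT/P = 0.08540 × 0.0821 × 328 / 1.29 = 1.783 L
= 1780 cm³

1780 cm³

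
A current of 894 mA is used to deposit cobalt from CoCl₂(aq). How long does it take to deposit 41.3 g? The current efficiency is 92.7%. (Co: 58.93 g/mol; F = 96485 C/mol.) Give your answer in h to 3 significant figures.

45.3 h

n(Co) = 41.3 / 58.93 = 0.7008 mol
Co²⁺ + 2e⁻ → Co, so n(e⁻) = 2 × 0.7008 = 1.402 mol
Q = 1.402 × 96485 / 0.927 = 1.459×10^5 C
t = Q / I = 1.459×10^5 / 0.894 = 1.632×10^5 s = 45.3 h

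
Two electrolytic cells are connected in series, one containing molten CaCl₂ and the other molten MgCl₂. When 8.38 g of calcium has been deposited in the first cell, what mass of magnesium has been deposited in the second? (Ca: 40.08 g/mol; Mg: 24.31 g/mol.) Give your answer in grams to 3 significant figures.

5.08 g

n(Ca) = 8.38 / 40.08 = 0.2091 mol
Ca²⁺ + 2e⁻ → Ca, so n(e⁻) = 2 × 0.2091 = 0.4182 mol
Since the cells are in series, n(e⁻) in the Mg cell is also 0.4182 mol.
Mg²⁺ + 2e⁻ → Mg, so n(Mg) = 0.4182 / 2 = 0.2091 mol
m(Mg) = 0.2091 × 24.31 = 5.08 g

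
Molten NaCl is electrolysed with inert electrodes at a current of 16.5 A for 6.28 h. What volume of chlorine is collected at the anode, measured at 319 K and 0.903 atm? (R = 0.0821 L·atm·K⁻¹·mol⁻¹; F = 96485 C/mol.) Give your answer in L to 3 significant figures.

Q = 16.5 A × 22608 s = 3.730×10^5 C
n(e⁻) = 3.730×10^5 / 96485 = 3.866 mol
2Cl⁻ → Cl₂ + 2e⁻, so n(Cl₂) = 3.866 / 2 = 1.933 mol
V = nRT/P = 1.933 × 0.0821 × 319 / 0.903 = 56.06 L

56.1 L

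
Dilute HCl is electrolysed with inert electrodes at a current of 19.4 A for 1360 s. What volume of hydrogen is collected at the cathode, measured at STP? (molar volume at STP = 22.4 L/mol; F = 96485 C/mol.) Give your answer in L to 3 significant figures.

Q = 19.4 A × 1360 s = 26380 C
Moles of electrons = 26380 / 96485 = 0.2734 mol
2H⁺ + 2e⁻ → H₂, so n(H₂) = 0.2734 / 2 = 0.1367 mol
V = 0.1367 × 22.4 = 3.062 L

3.06 L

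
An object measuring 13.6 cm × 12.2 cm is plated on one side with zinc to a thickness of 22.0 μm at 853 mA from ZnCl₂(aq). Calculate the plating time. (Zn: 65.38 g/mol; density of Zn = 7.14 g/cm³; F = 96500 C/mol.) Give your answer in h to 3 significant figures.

Plated area = 13.6 × 12.2 = 165.9 cm²
Volume = 165.9 × 22.0×10⁻⁴ cm = 0.3650 cm³
m(Zn) = 0.3650 × 7.14 = 2.606 g
n(Zn) = 2.606 / 65.38 = 0.03986 mol; n(e⁻) = 2 × 0.03986 = 0.07972 mol
Q = 0.07972 × 96500 = 7693 C
t = 7693 / 0.853 = 9019 s = 2.51 h

2.51 h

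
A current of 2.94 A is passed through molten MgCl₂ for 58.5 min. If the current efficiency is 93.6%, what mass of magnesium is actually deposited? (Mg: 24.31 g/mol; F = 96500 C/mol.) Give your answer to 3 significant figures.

Q = 2.94 × 3510 = 10320 C
n(e⁻) = 10320 / 96500 = 0.1069 mol
Mg²⁺ + 2e⁻ → Mg, so theoretical m(Mg) = 0.05345 × 24.31 = 1.299 g
Actual mass = 93.6% × 1.299 = 1.22 g

1.22 g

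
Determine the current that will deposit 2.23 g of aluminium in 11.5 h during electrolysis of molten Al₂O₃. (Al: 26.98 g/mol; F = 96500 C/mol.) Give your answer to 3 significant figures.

n(Al) = 2.23 / 26.98 = 0.08265 mol
Al³⁺ + 3e⁻ → Al, so n(e⁻) = 3 × 0.08265 = 0.2480 mol
Q = 0.2480 × 96500 = 23930 C
I = Q / t = 23930 / 41400 s = 0.578 A

0.578 A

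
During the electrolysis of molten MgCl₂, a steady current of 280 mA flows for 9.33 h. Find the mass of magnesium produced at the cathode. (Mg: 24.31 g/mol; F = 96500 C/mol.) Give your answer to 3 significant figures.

1.18 g

Q = It = 0.280 × 33588 = 9405 C
n(e⁻) = 9405 / 96500 = 0.09746 mol
Mg²⁺ + 2e⁻ → Mg, so n(Mg) = 0.09746 / 2 = 0.04873 mol
m = 0.04873 × 24.31 = 1.18 g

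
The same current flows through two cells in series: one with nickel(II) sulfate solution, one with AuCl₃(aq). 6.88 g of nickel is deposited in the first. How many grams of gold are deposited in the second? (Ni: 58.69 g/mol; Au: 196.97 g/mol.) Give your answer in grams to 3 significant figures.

n(Ni) = 6.88 / 58.69 = 0.1172 mol
Ni²⁺ + 2e⁻ → Ni, so n(e⁻) = 2 × 0.1172 = 0.2344 mol
Since the cells are in series, n(e⁻) in the Au cell is also 0.2344 mol.
Au³⁺ + 3e⁻ → Au, so n(Au) = 0.2344 / 3 = 0.07813 mol
m(Au) = 0.07813 × 196.97 = 15.4 g

15.4 g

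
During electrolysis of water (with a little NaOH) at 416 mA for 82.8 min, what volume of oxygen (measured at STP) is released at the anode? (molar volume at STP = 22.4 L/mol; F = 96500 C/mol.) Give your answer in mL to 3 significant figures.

Q = 0.416 A × 4968 s = 2067 C
n(e⁻) = Q/F = 2067/96500 = 0.02142 mol
2H₂O → O₂ + 4H⁺ + 4e⁻, so n(O₂) = 0.02142 / 4 = 0.005355 mol
V = 0.005355 × 22.4 = 0.1200 L
= 120 mL

120 mL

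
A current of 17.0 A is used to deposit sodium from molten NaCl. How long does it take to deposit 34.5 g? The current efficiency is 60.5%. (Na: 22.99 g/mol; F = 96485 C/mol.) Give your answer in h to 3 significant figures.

n(Na) = 34.5 / 22.99 = 1.501 mol
Na⁺ + e⁻ → Na, so n(e⁻) = 1.501 mol
Q = 1.501 × 96485 / 0.605 = 2.394×10^5 C
t = Q / I = 2.394×10^5 / 17.0 = 14080 s = 3.91 h

3.91 h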